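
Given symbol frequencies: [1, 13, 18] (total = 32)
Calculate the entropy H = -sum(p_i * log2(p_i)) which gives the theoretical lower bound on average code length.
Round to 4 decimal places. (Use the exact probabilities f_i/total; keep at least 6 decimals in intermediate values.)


Per-symbol terms -p_i * log2(p_i) with p_i = f_i/32:
  p = 1/32 = 0.031250: log2(p) = -5.000000, -p*log2(p) = 0.156250
  p = 13/32 = 0.406250: log2(p) = -1.299560, -p*log2(p) = 0.527946
  p = 18/32 = 0.562500: log2(p) = -0.830075, -p*log2(p) = 0.466917
H = 0.156250 + 0.527946 + 0.466917 = 1.151113

H = 1.1511 bits/symbol


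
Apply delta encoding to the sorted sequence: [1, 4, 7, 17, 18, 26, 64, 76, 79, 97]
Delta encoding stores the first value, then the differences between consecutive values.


First value: 1
Deltas:
  4 - 1 = 3
  7 - 4 = 3
  17 - 7 = 10
  18 - 17 = 1
  26 - 18 = 8
  64 - 26 = 38
  76 - 64 = 12
  79 - 76 = 3
  97 - 79 = 18


Delta encoded: [1, 3, 3, 10, 1, 8, 38, 12, 3, 18]


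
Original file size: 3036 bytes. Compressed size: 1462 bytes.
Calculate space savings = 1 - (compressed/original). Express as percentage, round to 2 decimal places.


ratio = compressed/original = 1462/3036 = 0.481555
savings = 1 - ratio = 1 - 0.481555 = 0.518445
as a percentage: 0.518445 * 100 = 51.84%

Space savings = 1 - 1462/3036 = 51.84%


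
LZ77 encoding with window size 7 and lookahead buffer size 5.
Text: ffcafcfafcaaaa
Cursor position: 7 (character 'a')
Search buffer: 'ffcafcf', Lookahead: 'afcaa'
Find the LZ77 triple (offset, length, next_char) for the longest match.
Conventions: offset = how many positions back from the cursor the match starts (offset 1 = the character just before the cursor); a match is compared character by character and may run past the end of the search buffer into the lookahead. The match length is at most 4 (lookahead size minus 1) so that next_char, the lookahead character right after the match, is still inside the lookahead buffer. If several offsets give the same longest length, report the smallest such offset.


Try each offset into the search buffer:
  offset=1 (pos 6, char 'f'): match length 0
  offset=2 (pos 5, char 'c'): match length 0
  offset=3 (pos 4, char 'f'): match length 0
  offset=4 (pos 3, char 'a'): match length 3
  offset=5 (pos 2, char 'c'): match length 0
  offset=6 (pos 1, char 'f'): match length 0
  offset=7 (pos 0, char 'f'): match length 0
Longest match has length 3 at offset 4.
next_char = character at position 7 + 3 = 10 -> 'a'

Best match: offset=4, length=3 (matching 'afc' starting at position 3)
LZ77 triple: (4, 3, 'a')


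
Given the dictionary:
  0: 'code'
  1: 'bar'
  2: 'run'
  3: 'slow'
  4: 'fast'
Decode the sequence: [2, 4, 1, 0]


Look up each index in the dictionary:
  2 -> 'run'
  4 -> 'fast'
  1 -> 'bar'
  0 -> 'code'

Decoded: "run fast bar code"


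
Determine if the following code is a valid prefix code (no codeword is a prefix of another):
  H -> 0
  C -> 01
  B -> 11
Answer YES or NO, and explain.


Checking each pair (does one codeword prefix another?):
  H='0' vs C='01': prefix -- VIOLATION

NO -- this is NOT a valid prefix code. H (0) is a prefix of C (01).


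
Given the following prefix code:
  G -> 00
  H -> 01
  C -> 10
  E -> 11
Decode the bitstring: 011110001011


Decoding step by step:
Bits 01 -> H
Bits 11 -> E
Bits 10 -> C
Bits 00 -> G
Bits 10 -> C
Bits 11 -> E


Decoded message: HECGCE


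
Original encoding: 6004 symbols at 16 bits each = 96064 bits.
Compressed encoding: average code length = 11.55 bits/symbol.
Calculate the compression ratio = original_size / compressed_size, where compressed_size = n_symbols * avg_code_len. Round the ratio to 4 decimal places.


original_size = n_symbols * orig_bits = 6004 * 16 = 96064 bits
compressed_size = n_symbols * avg_code_len = 6004 * 11.55 = 69346.2 bits
ratio = original_size / compressed_size = 96064 / 69346.2 = 1.3853

Compression ratio = 1.3853


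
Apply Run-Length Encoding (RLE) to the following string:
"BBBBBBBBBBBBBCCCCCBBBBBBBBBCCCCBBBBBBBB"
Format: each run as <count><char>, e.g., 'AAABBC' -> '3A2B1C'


Scanning runs left to right:
  i=0: run of 'B' x 13 -> '13B'
  i=13: run of 'C' x 5 -> '5C'
  i=18: run of 'B' x 9 -> '9B'
  i=27: run of 'C' x 4 -> '4C'
  i=31: run of 'B' x 8 -> '8B'

RLE = 13B5C9B4C8B


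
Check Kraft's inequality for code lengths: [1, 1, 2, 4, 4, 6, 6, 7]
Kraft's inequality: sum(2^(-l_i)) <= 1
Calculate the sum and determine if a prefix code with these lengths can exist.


Sum = 2^(-1) + 2^(-1) + 2^(-2) + 2^(-4) + 2^(-4) + 2^(-6) + 2^(-6) + 2^(-7)
    = 0.5 + 0.5 + 0.25 + 0.0625 + 0.0625 + 0.015625 + 0.015625 + 0.0078125
    = 181/128 = 1.4140625
Since 1.4140625 > 1, Kraft's inequality is NOT satisfied.
A prefix code with these lengths CANNOT exist.

Kraft sum = 1.4140625. Not satisfied.


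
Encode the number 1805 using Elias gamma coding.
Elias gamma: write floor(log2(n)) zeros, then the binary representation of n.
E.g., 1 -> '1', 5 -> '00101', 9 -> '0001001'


num_bits = floor(log2(1805)) + 1 = 11
leading_zeros = num_bits - 1 = 10
binary(1805) = 11100001101

Elias gamma(1805) = '0000000000' + '11100001101' = 000000000011100001101 (21 bits)


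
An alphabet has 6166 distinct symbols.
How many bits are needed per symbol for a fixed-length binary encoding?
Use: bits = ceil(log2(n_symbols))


log2(6166) = 12.5901
Bracket: 2^12 = 4096 < 6166 <= 2^13 = 8192
So ceil(log2(6166)) = 13

bits = ceil(log2(6166)) = ceil(12.5901) = 13 bits


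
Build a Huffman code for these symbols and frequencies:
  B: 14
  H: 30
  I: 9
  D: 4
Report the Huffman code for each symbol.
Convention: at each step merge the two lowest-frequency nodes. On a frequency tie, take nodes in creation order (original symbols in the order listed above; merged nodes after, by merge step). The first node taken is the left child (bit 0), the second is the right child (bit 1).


Huffman tree construction:
Step 1: Merge D(4) + I(9) = 13
Step 2: Merge (D+I)(13) + B(14) = 27
Step 3: Merge ((D+I)+B)(27) + H(30) = 57
Read each symbol's code off the tree from the root (left child = 0, right child = 1).

Codes:
  B: 01 (length 2)
  H: 1 (length 1)
  I: 001 (length 3)
  D: 000 (length 3)
Average code length: 97/57 = 1.7018 bits/symbol


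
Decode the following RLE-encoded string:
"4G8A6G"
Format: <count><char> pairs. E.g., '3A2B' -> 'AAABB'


Expanding each <count><char> pair:
  4G -> 'GGGG'
  8A -> 'AAAAAAAA'
  6G -> 'GGGGGG'

Decoded = GGGGAAAAAAAAGGGGGG


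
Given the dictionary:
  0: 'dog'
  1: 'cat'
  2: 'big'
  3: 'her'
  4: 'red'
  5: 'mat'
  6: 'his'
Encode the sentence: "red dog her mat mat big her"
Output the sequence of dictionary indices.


Look up each word in the dictionary:
  'red' -> 4
  'dog' -> 0
  'her' -> 3
  'mat' -> 5
  'mat' -> 5
  'big' -> 2
  'her' -> 3

Encoded: [4, 0, 3, 5, 5, 2, 3]


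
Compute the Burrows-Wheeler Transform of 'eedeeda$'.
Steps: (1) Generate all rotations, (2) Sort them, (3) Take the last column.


Rotations (sorted):
  0: $eedeeda -> last char: a
  1: a$eedeed -> last char: d
  2: da$eedee -> last char: e
  3: deeda$ee -> last char: e
  4: eda$eede -> last char: e
  5: edeeda$e -> last char: e
  6: eeda$eed -> last char: d
  7: eedeeda$ -> last char: $


BWT = adeeeed$


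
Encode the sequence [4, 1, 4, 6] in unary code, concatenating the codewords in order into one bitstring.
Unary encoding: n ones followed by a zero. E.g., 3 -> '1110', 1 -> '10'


Encode each number as n ones followed by a terminating 0:
  4 -> 11110 (5 bits)
  1 -> 10 (2 bits)
  4 -> 11110 (5 bits)
  6 -> 1111110 (7 bits)
Total length = 5 + 2 + 5 + 7 = 19 bits.

Unary([4, 1, 4, 6]) = 1111010111101111110 (19 bits)


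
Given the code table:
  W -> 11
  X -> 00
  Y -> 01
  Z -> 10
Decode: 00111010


Decoding:
00 -> X
11 -> W
10 -> Z
10 -> Z


Result: XWZZ


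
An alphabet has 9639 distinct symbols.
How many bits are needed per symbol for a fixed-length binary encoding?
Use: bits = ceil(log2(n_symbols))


log2(9639) = 13.2347
Bracket: 2^13 = 8192 < 9639 <= 2^14 = 16384
So ceil(log2(9639)) = 14

bits = ceil(log2(9639)) = ceil(13.2347) = 14 bits


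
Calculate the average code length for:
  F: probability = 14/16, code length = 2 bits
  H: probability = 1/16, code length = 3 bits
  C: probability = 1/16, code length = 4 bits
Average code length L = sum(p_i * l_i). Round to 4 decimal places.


Weighted contributions p_i * l_i:
  F: (14/16) * 2 = 28/16
  H: (1/16) * 3 = 3/16
  C: (1/16) * 4 = 4/16
Sum = (28 + 3 + 4)/16 = 35/16

L = 35/16 = 2.1875 bits/symbol


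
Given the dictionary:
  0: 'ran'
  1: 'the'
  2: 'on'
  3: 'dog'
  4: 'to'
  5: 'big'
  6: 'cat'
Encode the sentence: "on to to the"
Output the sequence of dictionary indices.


Look up each word in the dictionary:
  'on' -> 2
  'to' -> 4
  'to' -> 4
  'the' -> 1

Encoded: [2, 4, 4, 1]


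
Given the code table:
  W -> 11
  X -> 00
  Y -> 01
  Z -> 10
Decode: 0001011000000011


Decoding:
00 -> X
01 -> Y
01 -> Y
10 -> Z
00 -> X
00 -> X
00 -> X
11 -> W


Result: XYYZXXXW


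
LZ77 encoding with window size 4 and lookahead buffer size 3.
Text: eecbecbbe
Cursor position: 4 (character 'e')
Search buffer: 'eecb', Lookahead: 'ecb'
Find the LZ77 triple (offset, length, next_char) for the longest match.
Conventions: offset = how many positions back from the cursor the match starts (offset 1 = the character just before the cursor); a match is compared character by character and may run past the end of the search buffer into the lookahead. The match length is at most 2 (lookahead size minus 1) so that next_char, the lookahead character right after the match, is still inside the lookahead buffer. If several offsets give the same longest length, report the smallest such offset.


Try each offset into the search buffer:
  offset=1 (pos 3, char 'b'): match length 0
  offset=2 (pos 2, char 'c'): match length 0
  offset=3 (pos 1, char 'e'): match length 2
  offset=4 (pos 0, char 'e'): match length 1
Longest match has length 2 at offset 3.
next_char = character at position 4 + 2 = 6 -> 'b'

Best match: offset=3, length=2 (matching 'ec' starting at position 1)
LZ77 triple: (3, 2, 'b')


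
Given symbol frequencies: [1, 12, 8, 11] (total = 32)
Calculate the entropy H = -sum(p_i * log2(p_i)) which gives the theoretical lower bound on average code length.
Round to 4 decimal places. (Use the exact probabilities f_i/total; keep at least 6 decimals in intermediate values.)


Per-symbol terms -p_i * log2(p_i) with p_i = f_i/32:
  p = 1/32 = 0.031250: log2(p) = -5.000000, -p*log2(p) = 0.156250
  p = 12/32 = 0.375000: log2(p) = -1.415037, -p*log2(p) = 0.530639
  p = 8/32 = 0.250000: log2(p) = -2.000000, -p*log2(p) = 0.500000
  p = 11/32 = 0.343750: log2(p) = -1.540568, -p*log2(p) = 0.529570
H = 0.156250 + 0.530639 + 0.500000 + 0.529570 = 1.716459

H = 1.7165 bits/symbol


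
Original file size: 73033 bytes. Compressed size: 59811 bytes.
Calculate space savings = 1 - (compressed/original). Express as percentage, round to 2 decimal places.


ratio = compressed/original = 59811/73033 = 0.818959
savings = 1 - ratio = 1 - 0.818959 = 0.181041
as a percentage: 0.181041 * 100 = 18.1%

Space savings = 1 - 59811/73033 = 18.1%


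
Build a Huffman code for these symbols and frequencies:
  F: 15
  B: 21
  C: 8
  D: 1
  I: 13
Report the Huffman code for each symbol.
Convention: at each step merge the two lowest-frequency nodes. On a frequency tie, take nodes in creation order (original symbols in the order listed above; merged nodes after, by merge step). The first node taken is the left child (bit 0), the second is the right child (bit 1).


Huffman tree construction:
Step 1: Merge D(1) + C(8) = 9
Step 2: Merge (D+C)(9) + I(13) = 22
Step 3: Merge F(15) + B(21) = 36
Step 4: Merge ((D+C)+I)(22) + (F+B)(36) = 58
Read each symbol's code off the tree from the root (left child = 0, right child = 1).

Codes:
  F: 10 (length 2)
  B: 11 (length 2)
  C: 001 (length 3)
  D: 000 (length 3)
  I: 01 (length 2)
Average code length: 125/58 = 2.1552 bits/symbol


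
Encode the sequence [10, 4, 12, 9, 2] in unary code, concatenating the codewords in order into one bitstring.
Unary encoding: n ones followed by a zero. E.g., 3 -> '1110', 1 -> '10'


Encode each number as n ones followed by a terminating 0:
  10 -> 11111111110 (11 bits)
  4 -> 11110 (5 bits)
  12 -> 1111111111110 (13 bits)
  9 -> 1111111110 (10 bits)
  2 -> 110 (3 bits)
Total length = 11 + 5 + 13 + 10 + 3 = 42 bits.

Unary([10, 4, 12, 9, 2]) = 111111111101111011111111111101111111110110 (42 bits)


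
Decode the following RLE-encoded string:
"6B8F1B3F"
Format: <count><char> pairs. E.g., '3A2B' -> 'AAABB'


Expanding each <count><char> pair:
  6B -> 'BBBBBB'
  8F -> 'FFFFFFFF'
  1B -> 'B'
  3F -> 'FFF'

Decoded = BBBBBBFFFFFFFFBFFF


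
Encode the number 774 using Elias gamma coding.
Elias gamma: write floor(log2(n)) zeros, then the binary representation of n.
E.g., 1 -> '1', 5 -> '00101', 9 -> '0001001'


num_bits = floor(log2(774)) + 1 = 10
leading_zeros = num_bits - 1 = 9
binary(774) = 1100000110

Elias gamma(774) = '000000000' + '1100000110' = 0000000001100000110 (19 bits)


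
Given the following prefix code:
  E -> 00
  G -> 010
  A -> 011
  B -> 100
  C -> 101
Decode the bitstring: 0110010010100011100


Decoding step by step:
Bits 011 -> A
Bits 00 -> E
Bits 100 -> B
Bits 101 -> C
Bits 00 -> E
Bits 011 -> A
Bits 100 -> B


Decoded message: AEBCEAB


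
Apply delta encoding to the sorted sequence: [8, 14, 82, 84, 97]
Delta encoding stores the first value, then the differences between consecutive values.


First value: 8
Deltas:
  14 - 8 = 6
  82 - 14 = 68
  84 - 82 = 2
  97 - 84 = 13


Delta encoded: [8, 6, 68, 2, 13]


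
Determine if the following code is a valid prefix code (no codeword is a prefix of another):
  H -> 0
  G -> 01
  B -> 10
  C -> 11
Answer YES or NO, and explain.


Checking each pair (does one codeword prefix another?):
  H='0' vs G='01': prefix -- VIOLATION

NO -- this is NOT a valid prefix code. H (0) is a prefix of G (01).


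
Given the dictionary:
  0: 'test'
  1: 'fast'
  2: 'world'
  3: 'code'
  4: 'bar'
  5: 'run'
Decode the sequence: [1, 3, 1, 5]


Look up each index in the dictionary:
  1 -> 'fast'
  3 -> 'code'
  1 -> 'fast'
  5 -> 'run'

Decoded: "fast code fast run"


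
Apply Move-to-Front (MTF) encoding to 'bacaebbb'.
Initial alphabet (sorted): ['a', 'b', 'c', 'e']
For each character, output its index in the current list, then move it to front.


MTF encoding:
'b': index 1 in ['a', 'b', 'c', 'e'] -> ['b', 'a', 'c', 'e']
'a': index 1 in ['b', 'a', 'c', 'e'] -> ['a', 'b', 'c', 'e']
'c': index 2 in ['a', 'b', 'c', 'e'] -> ['c', 'a', 'b', 'e']
'a': index 1 in ['c', 'a', 'b', 'e'] -> ['a', 'c', 'b', 'e']
'e': index 3 in ['a', 'c', 'b', 'e'] -> ['e', 'a', 'c', 'b']
'b': index 3 in ['e', 'a', 'c', 'b'] -> ['b', 'e', 'a', 'c']
'b': index 0 in ['b', 'e', 'a', 'c'] -> ['b', 'e', 'a', 'c']
'b': index 0 in ['b', 'e', 'a', 'c'] -> ['b', 'e', 'a', 'c']


Output: [1, 1, 2, 1, 3, 3, 0, 0]


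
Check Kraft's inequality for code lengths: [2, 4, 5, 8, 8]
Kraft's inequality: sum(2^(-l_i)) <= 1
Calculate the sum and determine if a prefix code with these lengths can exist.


Sum = 2^(-2) + 2^(-4) + 2^(-5) + 2^(-8) + 2^(-8)
    = 0.25 + 0.0625 + 0.03125 + 0.00390625 + 0.00390625
    = 90/256 = 0.3515625
Since 0.3515625 <= 1, Kraft's inequality IS satisfied.
A prefix code with these lengths CAN exist.

Kraft sum = 0.3515625. Satisfied.


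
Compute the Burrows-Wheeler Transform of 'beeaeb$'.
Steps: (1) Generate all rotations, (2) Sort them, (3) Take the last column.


Rotations (sorted):
  0: $beeaeb -> last char: b
  1: aeb$bee -> last char: e
  2: b$beeae -> last char: e
  3: beeaeb$ -> last char: $
  4: eaeb$be -> last char: e
  5: eb$beea -> last char: a
  6: eeaeb$b -> last char: b


BWT = bee$eab


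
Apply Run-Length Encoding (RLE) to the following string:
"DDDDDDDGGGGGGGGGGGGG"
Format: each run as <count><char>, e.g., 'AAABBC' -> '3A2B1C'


Scanning runs left to right:
  i=0: run of 'D' x 7 -> '7D'
  i=7: run of 'G' x 13 -> '13G'

RLE = 7D13G


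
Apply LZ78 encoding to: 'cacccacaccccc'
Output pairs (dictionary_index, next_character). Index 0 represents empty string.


LZ78 encoding steps:
Dictionary: {0: ''}
Step 1: w='' (idx 0), next='c' -> output (0, 'c'), add 'c' as idx 1
Step 2: w='' (idx 0), next='a' -> output (0, 'a'), add 'a' as idx 2
Step 3: w='c' (idx 1), next='c' -> output (1, 'c'), add 'cc' as idx 3
Step 4: w='c' (idx 1), next='a' -> output (1, 'a'), add 'ca' as idx 4
Step 5: w='ca' (idx 4), next='c' -> output (4, 'c'), add 'cac' as idx 5
Step 6: w='cc' (idx 3), next='c' -> output (3, 'c'), add 'ccc' as idx 6
Step 7: w='c' (idx 1), end of input -> output (1, '')


Encoded: [(0, 'c'), (0, 'a'), (1, 'c'), (1, 'a'), (4, 'c'), (3, 'c'), (1, '')]


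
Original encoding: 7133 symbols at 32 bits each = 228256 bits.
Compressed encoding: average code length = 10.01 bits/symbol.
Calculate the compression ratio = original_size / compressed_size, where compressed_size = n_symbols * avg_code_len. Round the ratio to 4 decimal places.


original_size = n_symbols * orig_bits = 7133 * 32 = 228256 bits
compressed_size = n_symbols * avg_code_len = 7133 * 10.01 = 71401.33 bits
ratio = original_size / compressed_size = 228256 / 71401.33 = 3.1968

Compression ratio = 3.1968


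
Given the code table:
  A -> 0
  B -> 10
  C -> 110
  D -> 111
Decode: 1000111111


Decoding:
10 -> B
0 -> A
0 -> A
111 -> D
111 -> D


Result: BAADD


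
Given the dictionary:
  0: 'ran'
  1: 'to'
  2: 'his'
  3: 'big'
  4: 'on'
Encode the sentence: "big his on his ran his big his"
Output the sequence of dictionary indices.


Look up each word in the dictionary:
  'big' -> 3
  'his' -> 2
  'on' -> 4
  'his' -> 2
  'ran' -> 0
  'his' -> 2
  'big' -> 3
  'his' -> 2

Encoded: [3, 2, 4, 2, 0, 2, 3, 2]


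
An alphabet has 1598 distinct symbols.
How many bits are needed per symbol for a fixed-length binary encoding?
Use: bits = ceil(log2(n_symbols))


log2(1598) = 10.6421
Bracket: 2^10 = 1024 < 1598 <= 2^11 = 2048
So ceil(log2(1598)) = 11

bits = ceil(log2(1598)) = ceil(10.6421) = 11 bits


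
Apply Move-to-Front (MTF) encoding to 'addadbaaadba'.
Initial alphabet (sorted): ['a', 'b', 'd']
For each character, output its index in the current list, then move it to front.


MTF encoding:
'a': index 0 in ['a', 'b', 'd'] -> ['a', 'b', 'd']
'd': index 2 in ['a', 'b', 'd'] -> ['d', 'a', 'b']
'd': index 0 in ['d', 'a', 'b'] -> ['d', 'a', 'b']
'a': index 1 in ['d', 'a', 'b'] -> ['a', 'd', 'b']
'd': index 1 in ['a', 'd', 'b'] -> ['d', 'a', 'b']
'b': index 2 in ['d', 'a', 'b'] -> ['b', 'd', 'a']
'a': index 2 in ['b', 'd', 'a'] -> ['a', 'b', 'd']
'a': index 0 in ['a', 'b', 'd'] -> ['a', 'b', 'd']
'a': index 0 in ['a', 'b', 'd'] -> ['a', 'b', 'd']
'd': index 2 in ['a', 'b', 'd'] -> ['d', 'a', 'b']
'b': index 2 in ['d', 'a', 'b'] -> ['b', 'd', 'a']
'a': index 2 in ['b', 'd', 'a'] -> ['a', 'b', 'd']


Output: [0, 2, 0, 1, 1, 2, 2, 0, 0, 2, 2, 2]


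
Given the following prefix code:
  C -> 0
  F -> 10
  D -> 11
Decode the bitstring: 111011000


Decoding step by step:
Bits 11 -> D
Bits 10 -> F
Bits 11 -> D
Bits 0 -> C
Bits 0 -> C
Bits 0 -> C


Decoded message: DFDCCC


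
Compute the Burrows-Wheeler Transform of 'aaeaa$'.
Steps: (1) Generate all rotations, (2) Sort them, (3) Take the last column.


Rotations (sorted):
  0: $aaeaa -> last char: a
  1: a$aaea -> last char: a
  2: aa$aae -> last char: e
  3: aaeaa$ -> last char: $
  4: aeaa$a -> last char: a
  5: eaa$aa -> last char: a


BWT = aae$aa


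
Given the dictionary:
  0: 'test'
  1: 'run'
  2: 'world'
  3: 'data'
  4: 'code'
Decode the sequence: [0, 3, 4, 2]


Look up each index in the dictionary:
  0 -> 'test'
  3 -> 'data'
  4 -> 'code'
  2 -> 'world'

Decoded: "test data code world"


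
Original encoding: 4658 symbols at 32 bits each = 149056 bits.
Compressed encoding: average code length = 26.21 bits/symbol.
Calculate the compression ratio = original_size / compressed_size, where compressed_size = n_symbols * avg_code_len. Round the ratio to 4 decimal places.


original_size = n_symbols * orig_bits = 4658 * 32 = 149056 bits
compressed_size = n_symbols * avg_code_len = 4658 * 26.21 = 122086.18 bits
ratio = original_size / compressed_size = 149056 / 122086.18 = 1.2209

Compression ratio = 1.2209


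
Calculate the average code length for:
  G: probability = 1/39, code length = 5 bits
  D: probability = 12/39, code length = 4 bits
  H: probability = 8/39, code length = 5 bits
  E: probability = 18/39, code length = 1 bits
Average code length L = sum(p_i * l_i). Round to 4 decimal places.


Weighted contributions p_i * l_i:
  G: (1/39) * 5 = 5/39
  D: (12/39) * 4 = 48/39
  H: (8/39) * 5 = 40/39
  E: (18/39) * 1 = 18/39
Sum = (5 + 48 + 40 + 18)/39 = 111/39

L = 111/39 = 2.8462 bits/symbol


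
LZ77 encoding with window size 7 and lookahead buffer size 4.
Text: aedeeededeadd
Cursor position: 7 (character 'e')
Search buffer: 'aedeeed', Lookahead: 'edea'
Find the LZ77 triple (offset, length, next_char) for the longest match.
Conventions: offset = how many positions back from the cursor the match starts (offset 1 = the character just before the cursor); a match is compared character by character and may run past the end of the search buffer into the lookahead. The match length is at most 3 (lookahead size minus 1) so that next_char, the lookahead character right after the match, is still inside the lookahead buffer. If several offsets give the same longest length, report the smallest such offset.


Try each offset into the search buffer:
  offset=1 (pos 6, char 'd'): match length 0
  offset=2 (pos 5, char 'e'): match length 3
  offset=3 (pos 4, char 'e'): match length 1
  offset=4 (pos 3, char 'e'): match length 1
  offset=5 (pos 2, char 'd'): match length 0
  offset=6 (pos 1, char 'e'): match length 3
  offset=7 (pos 0, char 'a'): match length 0
Longest match has length 3, found at offsets 2, 6; take the smallest, offset 2.
next_char = character at position 7 + 3 = 10 -> 'a'

Best match: offset=2, length=3 (matching 'ede' starting at position 5)
LZ77 triple: (2, 3, 'a')


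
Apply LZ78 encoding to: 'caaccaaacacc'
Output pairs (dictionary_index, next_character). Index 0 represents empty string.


LZ78 encoding steps:
Dictionary: {0: ''}
Step 1: w='' (idx 0), next='c' -> output (0, 'c'), add 'c' as idx 1
Step 2: w='' (idx 0), next='a' -> output (0, 'a'), add 'a' as idx 2
Step 3: w='a' (idx 2), next='c' -> output (2, 'c'), add 'ac' as idx 3
Step 4: w='c' (idx 1), next='a' -> output (1, 'a'), add 'ca' as idx 4
Step 5: w='a' (idx 2), next='a' -> output (2, 'a'), add 'aa' as idx 5
Step 6: w='ca' (idx 4), next='c' -> output (4, 'c'), add 'cac' as idx 6
Step 7: w='c' (idx 1), end of input -> output (1, '')


Encoded: [(0, 'c'), (0, 'a'), (2, 'c'), (1, 'a'), (2, 'a'), (4, 'c'), (1, '')]


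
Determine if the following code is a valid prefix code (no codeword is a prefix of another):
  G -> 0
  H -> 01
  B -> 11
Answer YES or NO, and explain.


Checking each pair (does one codeword prefix another?):
  G='0' vs H='01': prefix -- VIOLATION

NO -- this is NOT a valid prefix code. G (0) is a prefix of H (01).


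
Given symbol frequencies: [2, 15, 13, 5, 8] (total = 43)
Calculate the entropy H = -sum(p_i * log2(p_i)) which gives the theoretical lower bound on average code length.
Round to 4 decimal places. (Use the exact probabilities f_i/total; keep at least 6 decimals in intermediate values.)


Per-symbol terms -p_i * log2(p_i) with p_i = f_i/43:
  p = 2/43 = 0.046512: log2(p) = -4.426265, -p*log2(p) = 0.205873
  p = 15/43 = 0.348837: log2(p) = -1.519374, -p*log2(p) = 0.530014
  p = 13/43 = 0.302326: log2(p) = -1.725825, -p*log2(p) = 0.521761
  p = 5/43 = 0.116279: log2(p) = -3.104337, -p*log2(p) = 0.360969
  p = 8/43 = 0.186047: log2(p) = -2.426265, -p*log2(p) = 0.451398
H = 0.205873 + 0.530014 + 0.521761 + 0.360969 + 0.451398 = 2.070015

H = 2.07 bits/symbol


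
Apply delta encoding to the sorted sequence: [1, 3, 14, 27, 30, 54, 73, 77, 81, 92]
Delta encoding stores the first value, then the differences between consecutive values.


First value: 1
Deltas:
  3 - 1 = 2
  14 - 3 = 11
  27 - 14 = 13
  30 - 27 = 3
  54 - 30 = 24
  73 - 54 = 19
  77 - 73 = 4
  81 - 77 = 4
  92 - 81 = 11


Delta encoded: [1, 2, 11, 13, 3, 24, 19, 4, 4, 11]


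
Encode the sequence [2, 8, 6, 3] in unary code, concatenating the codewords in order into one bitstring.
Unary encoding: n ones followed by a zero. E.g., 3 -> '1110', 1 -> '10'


Encode each number as n ones followed by a terminating 0:
  2 -> 110 (3 bits)
  8 -> 111111110 (9 bits)
  6 -> 1111110 (7 bits)
  3 -> 1110 (4 bits)
Total length = 3 + 9 + 7 + 4 = 23 bits.

Unary([2, 8, 6, 3]) = 11011111111011111101110 (23 bits)


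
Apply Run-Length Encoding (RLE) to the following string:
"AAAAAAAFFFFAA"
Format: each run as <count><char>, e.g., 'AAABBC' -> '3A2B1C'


Scanning runs left to right:
  i=0: run of 'A' x 7 -> '7A'
  i=7: run of 'F' x 4 -> '4F'
  i=11: run of 'A' x 2 -> '2A'

RLE = 7A4F2A


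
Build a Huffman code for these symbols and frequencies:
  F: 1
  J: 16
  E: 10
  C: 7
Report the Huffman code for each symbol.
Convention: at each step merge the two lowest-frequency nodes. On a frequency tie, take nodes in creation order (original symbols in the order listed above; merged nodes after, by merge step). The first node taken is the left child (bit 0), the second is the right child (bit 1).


Huffman tree construction:
Step 1: Merge F(1) + C(7) = 8
Step 2: Merge (F+C)(8) + E(10) = 18
Step 3: Merge J(16) + ((F+C)+E)(18) = 34
Read each symbol's code off the tree from the root (left child = 0, right child = 1).

Codes:
  F: 100 (length 3)
  J: 0 (length 1)
  E: 11 (length 2)
  C: 101 (length 3)
Average code length: 60/34 = 1.7647 bits/symbol


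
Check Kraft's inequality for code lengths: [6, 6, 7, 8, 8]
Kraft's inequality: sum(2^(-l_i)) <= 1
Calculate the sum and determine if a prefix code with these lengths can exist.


Sum = 2^(-6) + 2^(-6) + 2^(-7) + 2^(-8) + 2^(-8)
    = 0.015625 + 0.015625 + 0.0078125 + 0.00390625 + 0.00390625
    = 12/256 = 0.046875
Since 0.046875 <= 1, Kraft's inequality IS satisfied.
A prefix code with these lengths CAN exist.

Kraft sum = 0.046875. Satisfied.


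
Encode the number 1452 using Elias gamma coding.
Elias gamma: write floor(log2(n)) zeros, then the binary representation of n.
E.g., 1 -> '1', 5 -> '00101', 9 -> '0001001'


num_bits = floor(log2(1452)) + 1 = 11
leading_zeros = num_bits - 1 = 10
binary(1452) = 10110101100

Elias gamma(1452) = '0000000000' + '10110101100' = 000000000010110101100 (21 bits)


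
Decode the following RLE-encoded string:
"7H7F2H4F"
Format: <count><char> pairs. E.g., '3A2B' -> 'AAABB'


Expanding each <count><char> pair:
  7H -> 'HHHHHHH'
  7F -> 'FFFFFFF'
  2H -> 'HH'
  4F -> 'FFFF'

Decoded = HHHHHHHFFFFFFFHHFFFF


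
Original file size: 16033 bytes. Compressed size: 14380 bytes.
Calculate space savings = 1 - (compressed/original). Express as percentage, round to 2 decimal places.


ratio = compressed/original = 14380/16033 = 0.8969
savings = 1 - ratio = 1 - 0.8969 = 0.1031
as a percentage: 0.1031 * 100 = 10.31%

Space savings = 1 - 14380/16033 = 10.31%


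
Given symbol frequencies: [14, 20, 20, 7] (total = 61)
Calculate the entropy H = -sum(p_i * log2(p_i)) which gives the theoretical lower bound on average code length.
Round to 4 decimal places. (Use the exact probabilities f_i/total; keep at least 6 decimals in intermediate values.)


Per-symbol terms -p_i * log2(p_i) with p_i = f_i/61:
  p = 14/61 = 0.229508: log2(p) = -2.123382, -p*log2(p) = 0.487334
  p = 20/61 = 0.327869: log2(p) = -1.608809, -p*log2(p) = 0.527478
  p = 20/61 = 0.327869: log2(p) = -1.608809, -p*log2(p) = 0.527478
  p = 7/61 = 0.114754: log2(p) = -3.123382, -p*log2(p) = 0.358421
H = 0.487334 + 0.527478 + 0.527478 + 0.358421 = 1.900711

H = 1.9007 bits/symbol


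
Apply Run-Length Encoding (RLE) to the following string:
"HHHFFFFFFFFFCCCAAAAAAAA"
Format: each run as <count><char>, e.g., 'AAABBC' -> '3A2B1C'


Scanning runs left to right:
  i=0: run of 'H' x 3 -> '3H'
  i=3: run of 'F' x 9 -> '9F'
  i=12: run of 'C' x 3 -> '3C'
  i=15: run of 'A' x 8 -> '8A'

RLE = 3H9F3C8A


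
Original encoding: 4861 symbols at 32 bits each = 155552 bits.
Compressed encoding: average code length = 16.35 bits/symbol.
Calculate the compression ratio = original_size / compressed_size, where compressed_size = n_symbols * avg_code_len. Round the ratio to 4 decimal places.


original_size = n_symbols * orig_bits = 4861 * 32 = 155552 bits
compressed_size = n_symbols * avg_code_len = 4861 * 16.35 = 79477.35 bits
ratio = original_size / compressed_size = 155552 / 79477.35 = 1.9572

Compression ratio = 1.9572


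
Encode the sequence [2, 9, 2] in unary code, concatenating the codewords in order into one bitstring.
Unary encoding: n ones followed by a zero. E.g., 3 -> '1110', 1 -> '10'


Encode each number as n ones followed by a terminating 0:
  2 -> 110 (3 bits)
  9 -> 1111111110 (10 bits)
  2 -> 110 (3 bits)
Total length = 3 + 10 + 3 = 16 bits.

Unary([2, 9, 2]) = 1101111111110110 (16 bits)


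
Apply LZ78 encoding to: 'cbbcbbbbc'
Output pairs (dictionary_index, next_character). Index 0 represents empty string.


LZ78 encoding steps:
Dictionary: {0: ''}
Step 1: w='' (idx 0), next='c' -> output (0, 'c'), add 'c' as idx 1
Step 2: w='' (idx 0), next='b' -> output (0, 'b'), add 'b' as idx 2
Step 3: w='b' (idx 2), next='c' -> output (2, 'c'), add 'bc' as idx 3
Step 4: w='b' (idx 2), next='b' -> output (2, 'b'), add 'bb' as idx 4
Step 5: w='bb' (idx 4), next='c' -> output (4, 'c'), add 'bbc' as idx 5


Encoded: [(0, 'c'), (0, 'b'), (2, 'c'), (2, 'b'), (4, 'c')]


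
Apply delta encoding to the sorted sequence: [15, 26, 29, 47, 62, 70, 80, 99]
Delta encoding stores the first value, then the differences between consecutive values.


First value: 15
Deltas:
  26 - 15 = 11
  29 - 26 = 3
  47 - 29 = 18
  62 - 47 = 15
  70 - 62 = 8
  80 - 70 = 10
  99 - 80 = 19


Delta encoded: [15, 11, 3, 18, 15, 8, 10, 19]


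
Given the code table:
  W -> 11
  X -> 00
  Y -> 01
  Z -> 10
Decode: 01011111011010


Decoding:
01 -> Y
01 -> Y
11 -> W
11 -> W
01 -> Y
10 -> Z
10 -> Z


Result: YYWWYZZ


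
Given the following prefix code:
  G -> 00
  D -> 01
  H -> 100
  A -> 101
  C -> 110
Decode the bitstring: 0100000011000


Decoding step by step:
Bits 01 -> D
Bits 00 -> G
Bits 00 -> G
Bits 00 -> G
Bits 110 -> C
Bits 00 -> G


Decoded message: DGGGCG


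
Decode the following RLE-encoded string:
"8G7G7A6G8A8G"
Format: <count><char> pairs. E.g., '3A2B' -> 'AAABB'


Expanding each <count><char> pair:
  8G -> 'GGGGGGGG'
  7G -> 'GGGGGGG'
  7A -> 'AAAAAAA'
  6G -> 'GGGGGG'
  8A -> 'AAAAAAAA'
  8G -> 'GGGGGGGG'

Decoded = GGGGGGGGGGGGGGGAAAAAAAGGGGGGAAAAAAAAGGGGGGGG


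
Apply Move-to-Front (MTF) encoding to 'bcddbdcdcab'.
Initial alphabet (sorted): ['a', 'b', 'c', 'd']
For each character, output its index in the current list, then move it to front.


MTF encoding:
'b': index 1 in ['a', 'b', 'c', 'd'] -> ['b', 'a', 'c', 'd']
'c': index 2 in ['b', 'a', 'c', 'd'] -> ['c', 'b', 'a', 'd']
'd': index 3 in ['c', 'b', 'a', 'd'] -> ['d', 'c', 'b', 'a']
'd': index 0 in ['d', 'c', 'b', 'a'] -> ['d', 'c', 'b', 'a']
'b': index 2 in ['d', 'c', 'b', 'a'] -> ['b', 'd', 'c', 'a']
'd': index 1 in ['b', 'd', 'c', 'a'] -> ['d', 'b', 'c', 'a']
'c': index 2 in ['d', 'b', 'c', 'a'] -> ['c', 'd', 'b', 'a']
'd': index 1 in ['c', 'd', 'b', 'a'] -> ['d', 'c', 'b', 'a']
'c': index 1 in ['d', 'c', 'b', 'a'] -> ['c', 'd', 'b', 'a']
'a': index 3 in ['c', 'd', 'b', 'a'] -> ['a', 'c', 'd', 'b']
'b': index 3 in ['a', 'c', 'd', 'b'] -> ['b', 'a', 'c', 'd']


Output: [1, 2, 3, 0, 2, 1, 2, 1, 1, 3, 3]


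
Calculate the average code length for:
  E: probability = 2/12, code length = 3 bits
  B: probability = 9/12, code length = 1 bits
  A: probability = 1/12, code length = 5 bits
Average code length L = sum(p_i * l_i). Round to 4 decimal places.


Weighted contributions p_i * l_i:
  E: (2/12) * 3 = 6/12
  B: (9/12) * 1 = 9/12
  A: (1/12) * 5 = 5/12
Sum = (6 + 9 + 5)/12 = 20/12

L = 20/12 = 1.6667 bits/symbol


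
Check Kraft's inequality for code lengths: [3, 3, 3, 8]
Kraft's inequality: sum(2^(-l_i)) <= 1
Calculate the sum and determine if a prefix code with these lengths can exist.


Sum = 2^(-3) + 2^(-3) + 2^(-3) + 2^(-8)
    = 0.125 + 0.125 + 0.125 + 0.00390625
    = 97/256 = 0.37890625
Since 0.37890625 <= 1, Kraft's inequality IS satisfied.
A prefix code with these lengths CAN exist.

Kraft sum = 0.37890625. Satisfied.


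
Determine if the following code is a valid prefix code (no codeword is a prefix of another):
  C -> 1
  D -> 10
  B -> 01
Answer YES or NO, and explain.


Checking each pair (does one codeword prefix another?):
  C='1' vs D='10': prefix -- VIOLATION

NO -- this is NOT a valid prefix code. C (1) is a prefix of D (10).


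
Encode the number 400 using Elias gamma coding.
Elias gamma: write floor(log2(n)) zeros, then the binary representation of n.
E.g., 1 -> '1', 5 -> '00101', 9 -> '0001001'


num_bits = floor(log2(400)) + 1 = 9
leading_zeros = num_bits - 1 = 8
binary(400) = 110010000

Elias gamma(400) = '00000000' + '110010000' = 00000000110010000 (17 bits)


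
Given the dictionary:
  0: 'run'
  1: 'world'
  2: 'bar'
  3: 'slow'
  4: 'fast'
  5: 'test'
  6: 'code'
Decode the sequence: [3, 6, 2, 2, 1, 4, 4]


Look up each index in the dictionary:
  3 -> 'slow'
  6 -> 'code'
  2 -> 'bar'
  2 -> 'bar'
  1 -> 'world'
  4 -> 'fast'
  4 -> 'fast'

Decoded: "slow code bar bar world fast fast"


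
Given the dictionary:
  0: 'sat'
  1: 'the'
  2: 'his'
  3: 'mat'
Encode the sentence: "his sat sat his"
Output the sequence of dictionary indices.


Look up each word in the dictionary:
  'his' -> 2
  'sat' -> 0
  'sat' -> 0
  'his' -> 2

Encoded: [2, 0, 0, 2]


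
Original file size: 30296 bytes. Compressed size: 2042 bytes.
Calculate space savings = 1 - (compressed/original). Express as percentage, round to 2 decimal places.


ratio = compressed/original = 2042/30296 = 0.067402
savings = 1 - ratio = 1 - 0.067402 = 0.932598
as a percentage: 0.932598 * 100 = 93.26%

Space savings = 1 - 2042/30296 = 93.26%


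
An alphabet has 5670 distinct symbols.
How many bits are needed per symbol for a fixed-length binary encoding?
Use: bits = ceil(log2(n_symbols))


log2(5670) = 12.4691
Bracket: 2^12 = 4096 < 5670 <= 2^13 = 8192
So ceil(log2(5670)) = 13

bits = ceil(log2(5670)) = ceil(12.4691) = 13 bits


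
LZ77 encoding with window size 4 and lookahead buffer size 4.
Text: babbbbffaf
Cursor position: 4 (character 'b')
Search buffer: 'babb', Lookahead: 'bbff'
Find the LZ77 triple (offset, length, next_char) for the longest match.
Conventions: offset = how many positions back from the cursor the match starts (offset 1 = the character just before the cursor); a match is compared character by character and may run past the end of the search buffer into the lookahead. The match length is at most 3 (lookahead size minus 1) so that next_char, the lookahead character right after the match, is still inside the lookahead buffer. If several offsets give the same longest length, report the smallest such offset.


Try each offset into the search buffer:
  offset=1 (pos 3, char 'b'): match length 2
  offset=2 (pos 2, char 'b'): match length 2
  offset=3 (pos 1, char 'a'): match length 0
  offset=4 (pos 0, char 'b'): match length 1
Longest match has length 2, found at offsets 1, 2; take the smallest, offset 1.
next_char = character at position 4 + 2 = 6 -> 'f'

Best match: offset=1, length=2 (matching 'bb' starting at position 3)
LZ77 triple: (1, 2, 'f')


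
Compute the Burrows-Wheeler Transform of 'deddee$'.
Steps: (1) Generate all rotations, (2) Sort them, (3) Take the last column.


Rotations (sorted):
  0: $deddee -> last char: e
  1: ddee$de -> last char: e
  2: deddee$ -> last char: $
  3: dee$ded -> last char: d
  4: e$dedde -> last char: e
  5: eddee$d -> last char: d
  6: ee$dedd -> last char: d


BWT = ee$dedd


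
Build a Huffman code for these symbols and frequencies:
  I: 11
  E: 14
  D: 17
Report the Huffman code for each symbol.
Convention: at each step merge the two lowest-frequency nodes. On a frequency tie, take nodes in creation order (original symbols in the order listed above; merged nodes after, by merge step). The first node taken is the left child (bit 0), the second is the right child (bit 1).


Huffman tree construction:
Step 1: Merge I(11) + E(14) = 25
Step 2: Merge D(17) + (I+E)(25) = 42
Read each symbol's code off the tree from the root (left child = 0, right child = 1).

Codes:
  I: 10 (length 2)
  E: 11 (length 2)
  D: 0 (length 1)
Average code length: 67/42 = 1.5952 bits/symbol


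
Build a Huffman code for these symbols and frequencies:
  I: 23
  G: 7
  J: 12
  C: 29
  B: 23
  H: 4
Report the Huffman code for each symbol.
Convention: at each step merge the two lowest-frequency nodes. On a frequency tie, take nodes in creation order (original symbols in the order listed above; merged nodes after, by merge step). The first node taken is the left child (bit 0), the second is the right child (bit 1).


Huffman tree construction:
Step 1: Merge H(4) + G(7) = 11
Step 2: Merge (H+G)(11) + J(12) = 23
Step 3: Merge I(23) + B(23) = 46
Step 4: Merge ((H+G)+J)(23) + C(29) = 52
Step 5: Merge (I+B)(46) + (((H+G)+J)+C)(52) = 98
Read each symbol's code off the tree from the root (left child = 0, right child = 1).

Codes:
  I: 00 (length 2)
  G: 1001 (length 4)
  J: 101 (length 3)
  C: 11 (length 2)
  B: 01 (length 2)
  H: 1000 (length 4)
Average code length: 230/98 = 2.3469 bits/symbol


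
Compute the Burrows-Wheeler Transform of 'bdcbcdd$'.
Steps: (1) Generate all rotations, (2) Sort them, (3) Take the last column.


Rotations (sorted):
  0: $bdcbcdd -> last char: d
  1: bcdd$bdc -> last char: c
  2: bdcbcdd$ -> last char: $
  3: cbcdd$bd -> last char: d
  4: cdd$bdcb -> last char: b
  5: d$bdcbcd -> last char: d
  6: dcbcdd$b -> last char: b
  7: dd$bdcbc -> last char: c


BWT = dc$dbdbc


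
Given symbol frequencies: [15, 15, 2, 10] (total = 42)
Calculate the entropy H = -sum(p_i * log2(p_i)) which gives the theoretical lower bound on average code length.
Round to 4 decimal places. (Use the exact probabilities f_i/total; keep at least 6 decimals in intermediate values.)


Per-symbol terms -p_i * log2(p_i) with p_i = f_i/42:
  p = 15/42 = 0.357143: log2(p) = -1.485427, -p*log2(p) = 0.530510
  p = 15/42 = 0.357143: log2(p) = -1.485427, -p*log2(p) = 0.530510
  p = 2/42 = 0.047619: log2(p) = -4.392317, -p*log2(p) = 0.209158
  p = 10/42 = 0.238095: log2(p) = -2.070389, -p*log2(p) = 0.492950
H = 0.530510 + 0.530510 + 0.209158 + 0.492950 = 1.763128

H = 1.7631 bits/symbol


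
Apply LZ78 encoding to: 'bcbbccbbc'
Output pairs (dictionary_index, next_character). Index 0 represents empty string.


LZ78 encoding steps:
Dictionary: {0: ''}
Step 1: w='' (idx 0), next='b' -> output (0, 'b'), add 'b' as idx 1
Step 2: w='' (idx 0), next='c' -> output (0, 'c'), add 'c' as idx 2
Step 3: w='b' (idx 1), next='b' -> output (1, 'b'), add 'bb' as idx 3
Step 4: w='c' (idx 2), next='c' -> output (2, 'c'), add 'cc' as idx 4
Step 5: w='bb' (idx 3), next='c' -> output (3, 'c'), add 'bbc' as idx 5


Encoded: [(0, 'b'), (0, 'c'), (1, 'b'), (2, 'c'), (3, 'c')]


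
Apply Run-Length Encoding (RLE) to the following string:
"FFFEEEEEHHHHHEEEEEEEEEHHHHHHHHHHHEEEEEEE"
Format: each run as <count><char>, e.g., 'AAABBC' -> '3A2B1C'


Scanning runs left to right:
  i=0: run of 'F' x 3 -> '3F'
  i=3: run of 'E' x 5 -> '5E'
  i=8: run of 'H' x 5 -> '5H'
  i=13: run of 'E' x 9 -> '9E'
  i=22: run of 'H' x 11 -> '11H'
  i=33: run of 'E' x 7 -> '7E'

RLE = 3F5E5H9E11H7E


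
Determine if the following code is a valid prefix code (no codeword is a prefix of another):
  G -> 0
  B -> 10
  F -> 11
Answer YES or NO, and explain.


Checking each pair (does one codeword prefix another?):
  G='0' vs B='10': no prefix
  G='0' vs F='11': no prefix
  B='10' vs G='0': no prefix
  B='10' vs F='11': no prefix
  F='11' vs G='0': no prefix
  F='11' vs B='10': no prefix
No violation found over all pairs.

YES -- this is a valid prefix code. No codeword is a prefix of any other codeword.
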